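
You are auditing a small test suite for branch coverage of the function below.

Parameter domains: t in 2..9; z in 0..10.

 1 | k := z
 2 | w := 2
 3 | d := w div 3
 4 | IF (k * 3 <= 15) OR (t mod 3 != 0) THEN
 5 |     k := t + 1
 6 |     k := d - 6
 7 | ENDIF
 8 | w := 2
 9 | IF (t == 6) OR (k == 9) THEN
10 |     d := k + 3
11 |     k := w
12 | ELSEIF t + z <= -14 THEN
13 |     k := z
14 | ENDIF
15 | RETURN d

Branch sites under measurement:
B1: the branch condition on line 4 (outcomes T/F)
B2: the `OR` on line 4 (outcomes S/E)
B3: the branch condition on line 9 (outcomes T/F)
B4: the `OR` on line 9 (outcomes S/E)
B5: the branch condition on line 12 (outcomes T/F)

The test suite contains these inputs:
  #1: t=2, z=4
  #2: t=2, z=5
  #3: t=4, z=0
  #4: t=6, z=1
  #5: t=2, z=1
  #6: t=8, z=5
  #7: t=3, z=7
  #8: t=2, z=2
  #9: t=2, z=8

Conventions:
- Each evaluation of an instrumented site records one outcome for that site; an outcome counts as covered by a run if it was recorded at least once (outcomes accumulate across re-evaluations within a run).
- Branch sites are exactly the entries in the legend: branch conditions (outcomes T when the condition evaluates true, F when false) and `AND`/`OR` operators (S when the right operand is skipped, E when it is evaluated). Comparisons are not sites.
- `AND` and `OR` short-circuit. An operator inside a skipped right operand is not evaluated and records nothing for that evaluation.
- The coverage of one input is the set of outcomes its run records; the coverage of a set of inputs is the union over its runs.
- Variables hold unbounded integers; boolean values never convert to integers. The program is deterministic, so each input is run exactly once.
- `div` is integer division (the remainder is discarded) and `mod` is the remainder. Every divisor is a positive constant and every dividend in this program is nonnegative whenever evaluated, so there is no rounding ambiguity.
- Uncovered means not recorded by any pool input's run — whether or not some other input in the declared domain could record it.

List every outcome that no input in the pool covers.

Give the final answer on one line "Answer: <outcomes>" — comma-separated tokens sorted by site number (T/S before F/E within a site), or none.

test 1 (t=2, z=4) fires B2->S, B1->T, B4->E, B3->F, B5->F; hits B1=T, B2=S, B3=F, B4=E, B5=F
test 2 (t=2, z=5) fires B2->S, B1->T, B4->E, B3->F, B5->F; hits B1=T, B2=S, B3=F, B4=E, B5=F
test 3 (t=4, z=0) fires B2->S, B1->T, B4->E, B3->F, B5->F; hits B1=T, B2=S, B3=F, B4=E, B5=F
test 4 (t=6, z=1) fires B2->S, B1->T, B4->S, B3->T; hits B1=T, B2=S, B3=T, B4=S
test 5 (t=2, z=1) fires B2->S, B1->T, B4->E, B3->F, B5->F; hits B1=T, B2=S, B3=F, B4=E, B5=F
test 6 (t=8, z=5) fires B2->S, B1->T, B4->E, B3->F, B5->F; hits B1=T, B2=S, B3=F, B4=E, B5=F
test 7 (t=3, z=7) fires B2->E, B1->F, B4->E, B3->F, B5->F; hits B1=F, B2=E, B3=F, B4=E, B5=F
test 8 (t=2, z=2) fires B2->S, B1->T, B4->E, B3->F, B5->F; hits B1=T, B2=S, B3=F, B4=E, B5=F
test 9 (t=2, z=8) fires B2->E, B1->T, B4->E, B3->F, B5->F; hits B1=T, B2=E, B3=F, B4=E, B5=F
union over the pool: B1=T, B1=F, B2=S, B2=E, B3=T, B3=F, B4=S, B4=E, B5=F
uncovered (1 of 10): B5=T

Answer: B5=T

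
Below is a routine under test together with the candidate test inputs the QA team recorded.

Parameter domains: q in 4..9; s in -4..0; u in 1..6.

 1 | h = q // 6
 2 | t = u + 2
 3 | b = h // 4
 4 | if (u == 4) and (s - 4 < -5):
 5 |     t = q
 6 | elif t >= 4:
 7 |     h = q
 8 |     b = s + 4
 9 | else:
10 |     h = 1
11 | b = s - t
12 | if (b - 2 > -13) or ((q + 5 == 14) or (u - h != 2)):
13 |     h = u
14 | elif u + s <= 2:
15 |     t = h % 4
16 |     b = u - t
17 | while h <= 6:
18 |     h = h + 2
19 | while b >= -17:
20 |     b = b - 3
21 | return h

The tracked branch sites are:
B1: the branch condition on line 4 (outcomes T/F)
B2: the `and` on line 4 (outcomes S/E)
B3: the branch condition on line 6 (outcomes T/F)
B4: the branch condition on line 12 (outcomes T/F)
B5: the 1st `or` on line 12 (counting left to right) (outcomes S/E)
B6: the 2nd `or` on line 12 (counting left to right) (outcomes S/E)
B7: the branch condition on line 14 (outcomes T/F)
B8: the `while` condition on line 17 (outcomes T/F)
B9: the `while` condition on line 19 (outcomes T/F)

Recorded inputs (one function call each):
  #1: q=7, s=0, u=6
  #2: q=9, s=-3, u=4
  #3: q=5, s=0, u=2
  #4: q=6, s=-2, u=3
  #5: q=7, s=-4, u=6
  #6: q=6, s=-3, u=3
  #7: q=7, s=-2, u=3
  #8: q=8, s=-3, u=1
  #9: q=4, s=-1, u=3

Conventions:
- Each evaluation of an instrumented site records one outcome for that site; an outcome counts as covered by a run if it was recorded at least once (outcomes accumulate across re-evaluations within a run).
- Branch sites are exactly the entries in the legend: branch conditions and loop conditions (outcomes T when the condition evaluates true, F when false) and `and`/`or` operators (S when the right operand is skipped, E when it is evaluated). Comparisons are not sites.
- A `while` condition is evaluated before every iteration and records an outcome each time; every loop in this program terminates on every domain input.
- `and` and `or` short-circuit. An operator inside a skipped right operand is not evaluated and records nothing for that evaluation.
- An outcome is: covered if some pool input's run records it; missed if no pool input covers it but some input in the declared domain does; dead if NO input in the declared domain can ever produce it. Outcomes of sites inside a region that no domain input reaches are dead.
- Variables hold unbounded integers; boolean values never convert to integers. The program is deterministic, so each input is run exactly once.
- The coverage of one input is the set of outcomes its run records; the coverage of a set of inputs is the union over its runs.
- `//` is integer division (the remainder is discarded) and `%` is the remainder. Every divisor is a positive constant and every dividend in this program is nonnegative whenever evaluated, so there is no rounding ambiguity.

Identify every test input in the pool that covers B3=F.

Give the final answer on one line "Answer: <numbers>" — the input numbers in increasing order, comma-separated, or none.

input #1 (q=7, s=0, u=6): never hits B3=F
input #2 (q=9, s=-3, u=4): never hits B3=F
input #3 (q=5, s=0, u=2): never hits B3=F
input #4 (q=6, s=-2, u=3): never hits B3=F
input #5 (q=7, s=-4, u=6): never hits B3=F
input #6 (q=6, s=-3, u=3): never hits B3=F
input #7 (q=7, s=-2, u=3): never hits B3=F
input #8 (q=8, s=-3, u=1): hits B3=F
input #9 (q=4, s=-1, u=3): never hits B3=F

Answer: 8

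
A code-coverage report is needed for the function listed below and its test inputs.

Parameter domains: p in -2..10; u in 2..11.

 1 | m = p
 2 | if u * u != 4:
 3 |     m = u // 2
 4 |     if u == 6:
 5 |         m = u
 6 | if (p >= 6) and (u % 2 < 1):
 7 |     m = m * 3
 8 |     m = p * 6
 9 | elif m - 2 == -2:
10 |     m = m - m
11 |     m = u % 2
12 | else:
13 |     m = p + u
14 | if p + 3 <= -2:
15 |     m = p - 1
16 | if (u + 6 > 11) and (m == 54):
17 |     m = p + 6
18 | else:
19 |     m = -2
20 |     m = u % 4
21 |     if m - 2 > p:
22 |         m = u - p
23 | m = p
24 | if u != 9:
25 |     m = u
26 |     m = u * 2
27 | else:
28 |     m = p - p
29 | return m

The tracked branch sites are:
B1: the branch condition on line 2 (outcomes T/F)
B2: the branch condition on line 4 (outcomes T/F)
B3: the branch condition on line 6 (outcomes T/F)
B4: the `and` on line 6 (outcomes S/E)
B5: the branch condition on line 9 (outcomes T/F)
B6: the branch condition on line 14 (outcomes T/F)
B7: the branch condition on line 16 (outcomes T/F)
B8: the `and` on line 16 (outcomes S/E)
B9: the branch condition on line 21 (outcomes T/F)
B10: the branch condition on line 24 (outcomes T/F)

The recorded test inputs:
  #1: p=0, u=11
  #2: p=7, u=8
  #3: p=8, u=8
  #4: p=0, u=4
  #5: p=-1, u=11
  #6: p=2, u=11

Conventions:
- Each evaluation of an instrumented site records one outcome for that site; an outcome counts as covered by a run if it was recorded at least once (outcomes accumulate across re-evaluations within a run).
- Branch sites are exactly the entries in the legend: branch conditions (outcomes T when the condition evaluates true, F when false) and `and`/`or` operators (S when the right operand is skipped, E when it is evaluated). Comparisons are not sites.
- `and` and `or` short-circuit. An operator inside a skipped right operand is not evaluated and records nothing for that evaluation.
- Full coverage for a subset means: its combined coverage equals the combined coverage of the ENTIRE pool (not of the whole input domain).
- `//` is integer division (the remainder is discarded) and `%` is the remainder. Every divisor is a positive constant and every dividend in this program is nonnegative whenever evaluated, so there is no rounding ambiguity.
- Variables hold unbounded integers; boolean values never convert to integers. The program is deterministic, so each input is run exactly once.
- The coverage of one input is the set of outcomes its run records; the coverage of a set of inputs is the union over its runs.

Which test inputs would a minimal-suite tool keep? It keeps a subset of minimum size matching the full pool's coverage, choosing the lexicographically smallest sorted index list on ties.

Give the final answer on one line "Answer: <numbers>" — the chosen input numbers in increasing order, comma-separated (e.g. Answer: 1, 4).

input #1 (p=0, u=11): events B1->T, B2->F, B4->S, B3->F, B5->F, B6->F, B8->E, B7->F, B9->T, B10->T; covers B1=T, B2=F, B3=F, B4=S, B5=F, B6=F, B7=F, B8=E, B9=T, B10=T
input #2 (p=7, u=8): events B1->T, B2->F, B4->E, B3->T, B6->F, B8->E, B7->F, B9->F, B10->T; covers B1=T, B2=F, B3=T, B4=E, B6=F, B7=F, B8=E, B9=F, B10=T
input #3 (p=8, u=8): events B1->T, B2->F, B4->E, B3->T, B6->F, B8->E, B7->F, B9->F, B10->T; covers B1=T, B2=F, B3=T, B4=E, B6=F, B7=F, B8=E, B9=F, B10=T
input #4 (p=0, u=4): events B1->T, B2->F, B4->S, B3->F, B5->F, B6->F, B8->S, B7->F, B9->F, B10->T; covers B1=T, B2=F, B3=F, B4=S, B5=F, B6=F, B7=F, B8=S, B9=F, B10=T
input #5 (p=-1, u=11): events B1->T, B2->F, B4->S, B3->F, B5->F, B6->F, B8->E, B7->F, B9->T, B10->T; covers B1=T, B2=F, B3=F, B4=S, B5=F, B6=F, B7=F, B8=E, B9=T, B10=T
input #6 (p=2, u=11): events B1->T, B2->F, B4->S, B3->F, B5->F, B6->F, B8->E, B7->F, B9->F, B10->T; covers B1=T, B2=F, B3=F, B4=S, B5=F, B6=F, B7=F, B8=E, B9=F, B10=T
the full pool covers 14 outcomes: B1=T, B2=F, B3=T, B3=F, B4=S, B4=E, B5=F, B6=F, B7=F, B8=S, B8=E, B9=T, B9=F, B10=T
size 1 is not enough: best union over all size-1 subsets is 10/14
size 2 is not enough: best union over all size-2 subsets is 13/14
the canonical winner is {1, 2, 4}: size 3, full 14-outcome coverage, earliest index list among size-3 covers

Answer: 1, 2, 4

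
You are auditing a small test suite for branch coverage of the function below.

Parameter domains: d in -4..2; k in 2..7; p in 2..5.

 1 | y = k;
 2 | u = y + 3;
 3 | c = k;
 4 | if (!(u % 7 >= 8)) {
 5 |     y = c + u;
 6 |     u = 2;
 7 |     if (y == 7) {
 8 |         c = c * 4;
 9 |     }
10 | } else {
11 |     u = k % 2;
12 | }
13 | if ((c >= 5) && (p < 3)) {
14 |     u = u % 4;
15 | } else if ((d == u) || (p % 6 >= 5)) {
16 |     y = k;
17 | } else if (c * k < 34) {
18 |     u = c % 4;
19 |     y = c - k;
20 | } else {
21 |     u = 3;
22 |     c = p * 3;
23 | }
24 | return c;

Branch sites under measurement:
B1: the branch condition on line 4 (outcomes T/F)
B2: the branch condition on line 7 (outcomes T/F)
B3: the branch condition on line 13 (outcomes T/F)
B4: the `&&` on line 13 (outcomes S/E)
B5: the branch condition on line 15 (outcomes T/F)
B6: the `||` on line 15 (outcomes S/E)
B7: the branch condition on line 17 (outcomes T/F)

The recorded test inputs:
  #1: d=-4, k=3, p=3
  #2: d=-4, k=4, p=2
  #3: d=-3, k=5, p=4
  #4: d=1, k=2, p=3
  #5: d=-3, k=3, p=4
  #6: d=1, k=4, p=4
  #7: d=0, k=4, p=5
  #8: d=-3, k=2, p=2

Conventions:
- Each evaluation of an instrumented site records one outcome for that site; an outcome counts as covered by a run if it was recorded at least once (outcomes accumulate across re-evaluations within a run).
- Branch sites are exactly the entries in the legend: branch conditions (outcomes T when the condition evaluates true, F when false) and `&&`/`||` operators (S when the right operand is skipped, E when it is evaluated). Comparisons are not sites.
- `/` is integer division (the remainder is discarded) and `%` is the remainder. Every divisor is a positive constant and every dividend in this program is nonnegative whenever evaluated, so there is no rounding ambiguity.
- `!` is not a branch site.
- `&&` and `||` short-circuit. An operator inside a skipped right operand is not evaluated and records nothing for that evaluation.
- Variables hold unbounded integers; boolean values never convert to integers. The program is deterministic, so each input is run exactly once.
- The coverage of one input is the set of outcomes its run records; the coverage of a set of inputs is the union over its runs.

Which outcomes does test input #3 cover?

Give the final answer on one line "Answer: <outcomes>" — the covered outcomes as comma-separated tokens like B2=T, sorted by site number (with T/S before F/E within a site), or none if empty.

Simulating input #3 (d=-3, k=5, p=4) step by step:
  B1->T, B2->F, B4->E, B3->F, B6->E, B5->F, B7->T
collecting distinct outcomes: B1=T, B2=F, B3=F, B4=E, B5=F, B6=E, B7=T

Answer: B1=T, B2=F, B3=F, B4=E, B5=F, B6=E, B7=T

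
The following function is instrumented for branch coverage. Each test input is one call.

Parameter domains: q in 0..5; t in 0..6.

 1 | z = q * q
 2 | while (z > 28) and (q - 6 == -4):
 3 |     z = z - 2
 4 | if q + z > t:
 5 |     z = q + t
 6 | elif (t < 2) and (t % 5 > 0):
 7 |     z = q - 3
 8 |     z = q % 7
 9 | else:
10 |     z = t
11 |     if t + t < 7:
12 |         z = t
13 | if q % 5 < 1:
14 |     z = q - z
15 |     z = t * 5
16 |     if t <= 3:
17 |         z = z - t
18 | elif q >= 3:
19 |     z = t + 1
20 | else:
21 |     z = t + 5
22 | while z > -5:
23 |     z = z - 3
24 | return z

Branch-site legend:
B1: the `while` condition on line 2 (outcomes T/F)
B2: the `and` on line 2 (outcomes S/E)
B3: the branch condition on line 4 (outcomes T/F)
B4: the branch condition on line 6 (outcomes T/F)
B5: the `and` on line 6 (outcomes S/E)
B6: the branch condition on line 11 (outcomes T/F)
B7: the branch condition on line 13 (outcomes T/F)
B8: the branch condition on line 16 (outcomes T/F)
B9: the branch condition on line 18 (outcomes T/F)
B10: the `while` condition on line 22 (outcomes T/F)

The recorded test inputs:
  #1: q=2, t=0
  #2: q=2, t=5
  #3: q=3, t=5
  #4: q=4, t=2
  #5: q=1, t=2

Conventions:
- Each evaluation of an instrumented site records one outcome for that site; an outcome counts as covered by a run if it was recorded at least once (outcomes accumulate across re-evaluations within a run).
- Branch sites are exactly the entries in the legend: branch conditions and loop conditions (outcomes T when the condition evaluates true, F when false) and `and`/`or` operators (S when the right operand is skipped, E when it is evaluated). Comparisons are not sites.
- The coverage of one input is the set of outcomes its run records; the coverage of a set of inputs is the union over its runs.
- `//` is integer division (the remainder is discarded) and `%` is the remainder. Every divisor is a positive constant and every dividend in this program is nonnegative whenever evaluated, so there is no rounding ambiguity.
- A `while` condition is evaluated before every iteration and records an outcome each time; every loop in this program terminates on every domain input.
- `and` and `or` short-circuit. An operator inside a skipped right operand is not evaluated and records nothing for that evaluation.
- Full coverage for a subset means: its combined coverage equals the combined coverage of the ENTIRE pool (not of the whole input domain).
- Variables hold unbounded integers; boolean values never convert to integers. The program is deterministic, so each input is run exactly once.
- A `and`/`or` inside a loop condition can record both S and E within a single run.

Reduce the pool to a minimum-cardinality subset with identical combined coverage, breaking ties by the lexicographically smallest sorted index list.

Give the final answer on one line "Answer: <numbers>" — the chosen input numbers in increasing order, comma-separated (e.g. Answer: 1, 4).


#1 (q=2, t=0) -> B2->S, B1->F, B3->T, B7->F, B9->F, B10->T, B10->T, B10->T, B10->T, B10->F; covered: B1=F, B2=S, B3=T, B7=F, B9=F, B10=T, B10=F
#2 (q=2, t=5) -> B2->S, B1->F, B3->T, B7->F, B9->F, B10->T, B10->T, B10->T, B10->T, B10->T, B10->F; covered: B1=F, B2=S, B3=T, B7=F, B9=F, B10=T, B10=F
#3 (q=3, t=5) -> B2->S, B1->F, B3->T, B7->F, B9->T, B10->T, B10->T, B10->T, B10->T, B10->F; covered: B1=F, B2=S, B3=T, B7=F, B9=T, B10=T, B10=F
#4 (q=4, t=2) -> B2->S, B1->F, B3->T, B7->F, B9->T, B10->T, B10->T, B10->T, B10->F; covered: B1=F, B2=S, B3=T, B7=F, B9=T, B10=T, B10=F
#5 (q=1, t=2) -> B2->S, B1->F, B3->F, B5->S, B4->F, B6->T, B7->F, B9->F, B10->T, B10->T, B10->T, B10->T, B10->F; covered: B1=F, B2=S, B3=F, B4=F, B5=S, B6=T, B7=F, B9=F, B10=T, B10=F
pool-wide coverage (12 outcomes): B1=F, B2=S, B3=T, B3=F, B4=F, B5=S, B6=T, B7=F, B9=T, B9=F, B10=T, B10=F
every size-1 subset falls short of the 12 outcomes (best: 10/12)
inputs {3, 5} (size 2) cover everything; no size-2 subset with a lexicographically smaller index list covers all 12
Answer: 3, 5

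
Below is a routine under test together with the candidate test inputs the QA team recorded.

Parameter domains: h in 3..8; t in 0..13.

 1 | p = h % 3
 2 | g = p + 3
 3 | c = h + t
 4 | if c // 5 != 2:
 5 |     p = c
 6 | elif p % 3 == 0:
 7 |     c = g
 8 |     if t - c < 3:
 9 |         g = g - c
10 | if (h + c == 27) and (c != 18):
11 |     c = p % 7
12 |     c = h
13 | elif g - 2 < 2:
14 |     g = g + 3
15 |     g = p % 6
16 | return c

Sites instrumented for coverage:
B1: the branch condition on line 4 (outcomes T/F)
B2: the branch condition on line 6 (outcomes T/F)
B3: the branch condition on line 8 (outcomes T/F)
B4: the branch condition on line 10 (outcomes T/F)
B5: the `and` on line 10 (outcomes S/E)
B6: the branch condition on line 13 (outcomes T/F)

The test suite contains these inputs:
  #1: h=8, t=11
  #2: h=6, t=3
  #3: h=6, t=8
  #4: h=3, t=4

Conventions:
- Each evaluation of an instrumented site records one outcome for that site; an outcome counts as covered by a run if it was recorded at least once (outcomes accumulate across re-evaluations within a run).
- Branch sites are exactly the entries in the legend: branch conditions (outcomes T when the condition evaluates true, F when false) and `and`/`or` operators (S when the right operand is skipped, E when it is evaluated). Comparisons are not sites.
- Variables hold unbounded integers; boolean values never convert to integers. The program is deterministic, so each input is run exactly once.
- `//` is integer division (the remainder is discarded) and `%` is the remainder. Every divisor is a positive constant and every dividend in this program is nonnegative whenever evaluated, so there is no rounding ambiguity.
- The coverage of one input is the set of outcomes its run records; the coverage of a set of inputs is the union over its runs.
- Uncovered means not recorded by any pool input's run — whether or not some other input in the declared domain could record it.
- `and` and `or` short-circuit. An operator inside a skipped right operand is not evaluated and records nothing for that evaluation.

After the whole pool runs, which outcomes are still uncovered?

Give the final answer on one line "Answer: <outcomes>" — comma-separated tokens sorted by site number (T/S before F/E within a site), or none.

input #1 (h=8, t=11): events B1->T, B5->E, B4->T; covers B1=T, B4=T, B5=E
input #2 (h=6, t=3): events B1->T, B5->S, B4->F, B6->T; covers B1=T, B4=F, B5=S, B6=T
input #3 (h=6, t=8): events B1->F, B2->T, B3->F, B5->S, B4->F, B6->T; covers B1=F, B2=T, B3=F, B4=F, B5=S, B6=T
input #4 (h=3, t=4): events B1->T, B5->S, B4->F, B6->T; covers B1=T, B4=F, B5=S, B6=T
union over the pool: B1=T, B1=F, B2=T, B3=F, B4=T, B4=F, B5=S, B5=E, B6=T
uncovered (3 of 12): B2=F, B3=T, B6=F

Answer: B2=F, B3=T, B6=F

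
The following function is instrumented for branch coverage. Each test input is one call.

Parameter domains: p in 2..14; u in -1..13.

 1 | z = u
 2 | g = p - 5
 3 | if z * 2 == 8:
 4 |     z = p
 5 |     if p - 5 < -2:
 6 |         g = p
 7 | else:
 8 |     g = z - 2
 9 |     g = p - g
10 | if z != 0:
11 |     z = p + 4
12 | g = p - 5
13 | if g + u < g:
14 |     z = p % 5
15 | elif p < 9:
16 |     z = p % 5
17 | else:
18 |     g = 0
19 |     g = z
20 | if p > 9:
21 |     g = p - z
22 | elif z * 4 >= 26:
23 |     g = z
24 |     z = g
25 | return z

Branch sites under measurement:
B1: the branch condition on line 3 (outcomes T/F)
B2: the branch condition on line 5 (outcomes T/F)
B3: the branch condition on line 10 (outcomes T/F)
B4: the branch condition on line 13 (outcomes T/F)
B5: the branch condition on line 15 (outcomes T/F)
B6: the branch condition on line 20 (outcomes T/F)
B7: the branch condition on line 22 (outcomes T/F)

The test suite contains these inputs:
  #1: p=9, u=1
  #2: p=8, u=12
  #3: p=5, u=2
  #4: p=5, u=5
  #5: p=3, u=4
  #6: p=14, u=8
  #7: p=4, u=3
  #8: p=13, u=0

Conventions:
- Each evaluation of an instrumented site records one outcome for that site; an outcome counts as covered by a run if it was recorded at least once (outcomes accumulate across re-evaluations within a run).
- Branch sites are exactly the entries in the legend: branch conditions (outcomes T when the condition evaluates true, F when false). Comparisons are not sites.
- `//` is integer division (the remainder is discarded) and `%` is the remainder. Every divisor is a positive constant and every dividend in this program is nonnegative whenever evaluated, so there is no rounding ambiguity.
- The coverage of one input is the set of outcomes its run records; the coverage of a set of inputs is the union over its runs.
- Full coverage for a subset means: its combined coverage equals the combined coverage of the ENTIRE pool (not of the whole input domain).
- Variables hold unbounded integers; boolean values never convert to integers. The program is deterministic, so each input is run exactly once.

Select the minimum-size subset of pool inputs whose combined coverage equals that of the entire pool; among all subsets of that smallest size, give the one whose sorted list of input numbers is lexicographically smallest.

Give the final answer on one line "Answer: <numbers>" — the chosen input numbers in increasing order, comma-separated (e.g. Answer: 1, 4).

run #1 (p=9, u=1) runs B1->F, B3->T, B4->F, B5->F, B6->F, B7->T; records B1=F, B3=T, B4=F, B5=F, B6=F, B7=T
run #2 (p=8, u=12) runs B1->F, B3->T, B4->F, B5->T, B6->F, B7->F; records B1=F, B3=T, B4=F, B5=T, B6=F, B7=F
run #3 (p=5, u=2) runs B1->F, B3->T, B4->F, B5->T, B6->F, B7->F; records B1=F, B3=T, B4=F, B5=T, B6=F, B7=F
run #4 (p=5, u=5) runs B1->F, B3->T, B4->F, B5->T, B6->F, B7->F; records B1=F, B3=T, B4=F, B5=T, B6=F, B7=F
run #5 (p=3, u=4) runs B1->T, B2->F, B3->T, B4->F, B5->T, B6->F, B7->F; records B1=T, B2=F, B3=T, B4=F, B5=T, B6=F, B7=F
run #6 (p=14, u=8) runs B1->F, B3->T, B4->F, B5->F, B6->T; records B1=F, B3=T, B4=F, B5=F, B6=T
run #7 (p=4, u=3) runs B1->F, B3->T, B4->F, B5->T, B6->F, B7->F; records B1=F, B3=T, B4=F, B5=T, B6=F, B7=F
run #8 (p=13, u=0) runs B1->F, B3->F, B4->F, B5->F, B6->T; records B1=F, B3=F, B4=F, B5=F, B6=T
union over all inputs: B1=T, B1=F, B2=F, B3=T, B3=F, B4=F, B5=T, B5=F, B6=T, B6=F, B7=T, B7=F (12 outcomes)
checked all size-1 subsets: none covers 12 outcomes (max 7/12)
checked all size-2 subsets: none covers 12 outcomes (max 11/12)
size 3: inputs {1, 5, 8} cover all 12 outcomes, and no lexicographically smaller subset of this size does

Answer: 1, 5, 8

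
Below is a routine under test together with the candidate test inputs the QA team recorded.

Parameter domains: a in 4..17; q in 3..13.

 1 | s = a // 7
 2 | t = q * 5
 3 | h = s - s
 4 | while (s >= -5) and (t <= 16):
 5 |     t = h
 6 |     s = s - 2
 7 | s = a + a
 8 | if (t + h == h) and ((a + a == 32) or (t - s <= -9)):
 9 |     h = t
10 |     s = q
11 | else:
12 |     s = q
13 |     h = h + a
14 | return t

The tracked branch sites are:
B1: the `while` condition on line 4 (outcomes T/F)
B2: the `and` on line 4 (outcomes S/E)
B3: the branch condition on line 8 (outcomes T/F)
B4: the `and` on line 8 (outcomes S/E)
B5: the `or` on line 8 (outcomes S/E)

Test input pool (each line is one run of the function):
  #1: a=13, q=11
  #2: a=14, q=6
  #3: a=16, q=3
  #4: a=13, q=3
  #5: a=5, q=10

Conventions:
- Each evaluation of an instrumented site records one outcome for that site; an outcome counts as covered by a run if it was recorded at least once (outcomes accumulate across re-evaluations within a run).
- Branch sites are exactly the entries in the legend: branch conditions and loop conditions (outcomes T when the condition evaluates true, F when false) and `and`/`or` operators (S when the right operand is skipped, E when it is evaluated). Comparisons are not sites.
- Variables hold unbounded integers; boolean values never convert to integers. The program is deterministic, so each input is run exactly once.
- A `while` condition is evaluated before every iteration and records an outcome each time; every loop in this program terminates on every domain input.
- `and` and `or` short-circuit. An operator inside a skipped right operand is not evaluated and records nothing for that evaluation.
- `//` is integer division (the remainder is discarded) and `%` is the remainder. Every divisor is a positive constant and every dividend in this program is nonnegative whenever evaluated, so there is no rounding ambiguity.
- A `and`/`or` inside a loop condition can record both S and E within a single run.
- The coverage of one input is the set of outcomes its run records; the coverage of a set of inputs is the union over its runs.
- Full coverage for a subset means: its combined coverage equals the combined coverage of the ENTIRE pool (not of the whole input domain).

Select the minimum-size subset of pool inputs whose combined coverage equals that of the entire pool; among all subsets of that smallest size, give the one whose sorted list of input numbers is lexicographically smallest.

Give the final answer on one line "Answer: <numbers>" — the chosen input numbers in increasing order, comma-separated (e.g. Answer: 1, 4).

input #1, a=13, q=11: outcomes B1=F, B2=E, B3=F, B4=S
input #2, a=14, q=6: outcomes B1=F, B2=E, B3=F, B4=S
input #3, a=16, q=3: outcomes B1=T, B1=F, B2=S, B2=E, B3=T, B4=E, B5=S
input #4, a=13, q=3: outcomes B1=T, B1=F, B2=S, B2=E, B3=T, B4=E, B5=E
input #5, a=5, q=10: outcomes B1=F, B2=E, B3=F, B4=S
the full pool covers 10 outcomes: B1=T, B1=F, B2=S, B2=E, B3=T, B3=F, B4=S, B4=E, B5=S, B5=E
every size-1 subset falls short of the 10 outcomes (best: 7/10)
every size-2 subset falls short of the 10 outcomes (best: 9/10)
at size 3, {1, 3, 4} reaches all 10 outcomes; every lexicographically earlier size-3 subset fails

Answer: 1, 3, 4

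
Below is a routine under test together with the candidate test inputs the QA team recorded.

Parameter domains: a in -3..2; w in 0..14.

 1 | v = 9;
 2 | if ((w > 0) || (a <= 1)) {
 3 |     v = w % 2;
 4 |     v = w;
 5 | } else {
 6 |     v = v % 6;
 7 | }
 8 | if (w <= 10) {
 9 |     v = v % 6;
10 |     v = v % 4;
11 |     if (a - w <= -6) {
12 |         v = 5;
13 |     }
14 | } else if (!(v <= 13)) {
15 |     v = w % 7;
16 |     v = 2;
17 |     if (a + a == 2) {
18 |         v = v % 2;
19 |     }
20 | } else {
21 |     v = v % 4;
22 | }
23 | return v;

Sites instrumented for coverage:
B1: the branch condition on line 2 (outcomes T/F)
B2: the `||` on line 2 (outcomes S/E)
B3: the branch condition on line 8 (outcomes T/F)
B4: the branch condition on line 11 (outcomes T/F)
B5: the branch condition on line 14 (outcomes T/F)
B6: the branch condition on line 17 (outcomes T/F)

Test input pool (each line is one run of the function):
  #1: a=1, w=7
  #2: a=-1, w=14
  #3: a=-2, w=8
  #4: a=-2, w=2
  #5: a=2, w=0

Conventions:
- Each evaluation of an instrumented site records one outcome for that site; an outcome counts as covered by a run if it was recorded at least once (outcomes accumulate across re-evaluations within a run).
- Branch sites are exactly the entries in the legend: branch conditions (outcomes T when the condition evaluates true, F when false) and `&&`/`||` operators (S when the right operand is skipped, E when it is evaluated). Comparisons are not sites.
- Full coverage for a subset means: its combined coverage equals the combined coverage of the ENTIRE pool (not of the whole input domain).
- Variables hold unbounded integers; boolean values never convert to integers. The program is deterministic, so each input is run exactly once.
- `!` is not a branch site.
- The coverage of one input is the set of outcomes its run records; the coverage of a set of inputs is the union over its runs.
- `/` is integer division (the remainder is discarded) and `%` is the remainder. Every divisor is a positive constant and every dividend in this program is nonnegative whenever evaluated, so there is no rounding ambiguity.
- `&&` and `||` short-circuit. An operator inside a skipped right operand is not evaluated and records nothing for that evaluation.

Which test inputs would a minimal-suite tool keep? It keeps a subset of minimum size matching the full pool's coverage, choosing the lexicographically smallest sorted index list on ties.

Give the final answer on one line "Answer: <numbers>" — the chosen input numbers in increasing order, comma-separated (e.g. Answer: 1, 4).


#1 (a=1, w=7) -> B2->S, B1->T, B3->T, B4->T; covered: B1=T, B2=S, B3=T, B4=T
#2 (a=-1, w=14) -> B2->S, B1->T, B3->F, B5->T, B6->F; covered: B1=T, B2=S, B3=F, B5=T, B6=F
#3 (a=-2, w=8) -> B2->S, B1->T, B3->T, B4->T; covered: B1=T, B2=S, B3=T, B4=T
#4 (a=-2, w=2) -> B2->S, B1->T, B3->T, B4->F; covered: B1=T, B2=S, B3=T, B4=F
#5 (a=2, w=0) -> B2->E, B1->F, B3->T, B4->F; covered: B1=F, B2=E, B3=T, B4=F
the full pool covers 10 outcomes: B1=T, B1=F, B2=S, B2=E, B3=T, B3=F, B4=T, B4=F, B5=T, B6=F
no size-1 subset reaches all 10 outcomes (best union: 5/10)
no size-2 subset reaches all 10 outcomes (best union: 9/10)
the canonical winner is {1, 2, 5}: size 3, full 10-outcome coverage, earliest index list among size-3 covers
Answer: 1, 2, 5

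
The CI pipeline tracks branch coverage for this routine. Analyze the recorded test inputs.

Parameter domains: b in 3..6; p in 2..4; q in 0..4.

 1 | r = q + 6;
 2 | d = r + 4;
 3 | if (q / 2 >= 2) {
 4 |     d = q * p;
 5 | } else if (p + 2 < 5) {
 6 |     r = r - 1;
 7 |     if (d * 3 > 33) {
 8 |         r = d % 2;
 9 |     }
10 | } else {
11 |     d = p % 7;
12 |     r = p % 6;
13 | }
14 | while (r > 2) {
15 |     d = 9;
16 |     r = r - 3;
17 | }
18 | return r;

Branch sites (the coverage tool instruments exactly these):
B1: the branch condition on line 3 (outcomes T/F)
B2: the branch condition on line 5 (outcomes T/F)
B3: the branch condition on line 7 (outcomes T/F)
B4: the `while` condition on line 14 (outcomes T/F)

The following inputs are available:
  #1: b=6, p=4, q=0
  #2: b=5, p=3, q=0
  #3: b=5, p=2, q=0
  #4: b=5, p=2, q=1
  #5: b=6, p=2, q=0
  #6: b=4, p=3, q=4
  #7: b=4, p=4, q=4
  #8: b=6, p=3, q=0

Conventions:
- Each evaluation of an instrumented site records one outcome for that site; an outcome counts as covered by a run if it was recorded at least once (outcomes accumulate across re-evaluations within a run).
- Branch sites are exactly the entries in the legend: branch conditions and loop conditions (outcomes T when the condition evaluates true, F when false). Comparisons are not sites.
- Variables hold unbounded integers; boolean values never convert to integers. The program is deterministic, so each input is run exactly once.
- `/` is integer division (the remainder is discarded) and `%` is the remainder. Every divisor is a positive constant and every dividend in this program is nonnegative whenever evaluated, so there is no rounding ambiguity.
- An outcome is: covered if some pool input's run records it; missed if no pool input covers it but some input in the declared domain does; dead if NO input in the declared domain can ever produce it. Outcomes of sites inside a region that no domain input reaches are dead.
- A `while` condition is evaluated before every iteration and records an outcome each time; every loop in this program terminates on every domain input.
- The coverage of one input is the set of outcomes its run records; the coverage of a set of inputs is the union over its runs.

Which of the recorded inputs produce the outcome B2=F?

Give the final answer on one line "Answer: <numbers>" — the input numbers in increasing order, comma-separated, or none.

input #1 (b=6, p=4, q=0): covers B2=F
input #2 (b=5, p=3, q=0): covers B2=F
input #3 (b=5, p=2, q=0): misses B2=F
input #4 (b=5, p=2, q=1): misses B2=F
input #5 (b=6, p=2, q=0): misses B2=F
input #6 (b=4, p=3, q=4): misses B2=F
input #7 (b=4, p=4, q=4): misses B2=F
input #8 (b=6, p=3, q=0): covers B2=F

Answer: 1, 2, 8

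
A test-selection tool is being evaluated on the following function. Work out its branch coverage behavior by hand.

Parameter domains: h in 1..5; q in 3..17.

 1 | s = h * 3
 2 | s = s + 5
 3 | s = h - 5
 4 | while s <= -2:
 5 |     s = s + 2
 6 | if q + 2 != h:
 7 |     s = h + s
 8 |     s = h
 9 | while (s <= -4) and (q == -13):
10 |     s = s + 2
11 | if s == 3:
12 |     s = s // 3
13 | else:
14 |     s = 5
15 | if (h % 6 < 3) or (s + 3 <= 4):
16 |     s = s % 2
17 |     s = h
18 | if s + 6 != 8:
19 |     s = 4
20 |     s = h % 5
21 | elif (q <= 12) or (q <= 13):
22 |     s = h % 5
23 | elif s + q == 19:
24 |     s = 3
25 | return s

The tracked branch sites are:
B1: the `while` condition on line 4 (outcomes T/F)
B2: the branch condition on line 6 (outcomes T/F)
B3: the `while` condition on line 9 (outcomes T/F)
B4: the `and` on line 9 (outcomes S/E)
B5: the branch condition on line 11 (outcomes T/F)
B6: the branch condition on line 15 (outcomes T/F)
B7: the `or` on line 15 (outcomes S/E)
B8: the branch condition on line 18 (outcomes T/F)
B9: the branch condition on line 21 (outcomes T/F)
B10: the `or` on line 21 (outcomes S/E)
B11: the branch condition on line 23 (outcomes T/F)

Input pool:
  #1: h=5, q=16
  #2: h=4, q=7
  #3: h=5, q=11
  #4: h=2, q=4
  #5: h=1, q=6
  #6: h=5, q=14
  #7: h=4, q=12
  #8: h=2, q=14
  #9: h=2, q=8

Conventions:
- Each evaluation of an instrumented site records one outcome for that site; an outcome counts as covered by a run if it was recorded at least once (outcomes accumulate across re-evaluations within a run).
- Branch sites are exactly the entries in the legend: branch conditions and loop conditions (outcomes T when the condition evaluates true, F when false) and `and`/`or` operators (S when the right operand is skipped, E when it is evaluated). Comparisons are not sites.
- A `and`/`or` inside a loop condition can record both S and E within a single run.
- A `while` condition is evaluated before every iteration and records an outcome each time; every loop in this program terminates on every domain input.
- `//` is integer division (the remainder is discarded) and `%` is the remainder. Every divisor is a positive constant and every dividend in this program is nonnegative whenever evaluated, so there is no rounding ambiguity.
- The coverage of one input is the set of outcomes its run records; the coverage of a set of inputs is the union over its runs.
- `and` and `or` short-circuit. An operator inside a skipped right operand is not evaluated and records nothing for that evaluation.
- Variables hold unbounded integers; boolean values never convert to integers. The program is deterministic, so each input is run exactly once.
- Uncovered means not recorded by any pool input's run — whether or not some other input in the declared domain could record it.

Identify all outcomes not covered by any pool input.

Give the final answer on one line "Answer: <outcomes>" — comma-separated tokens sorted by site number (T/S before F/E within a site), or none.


test 1 (h=5, q=16) hits B1=F, B2=T, B3=F, B4=S, B5=F, B6=F, B7=E, B8=T
test 2 (h=4, q=7) hits B1=F, B2=T, B3=F, B4=S, B5=F, B6=F, B7=E, B8=T
test 3 (h=5, q=11) hits B1=F, B2=T, B3=F, B4=S, B5=F, B6=F, B7=E, B8=T
test 4 (h=2, q=4) hits B1=T, B1=F, B2=T, B3=F, B4=S, B5=F, B6=T, B7=S, B8=F, B9=T, B10=S
test 5 (h=1, q=6) hits B1=T, B1=F, B2=T, B3=F, B4=S, B5=F, B6=T, B7=S, B8=T
test 6 (h=5, q=14) hits B1=F, B2=T, B3=F, B4=S, B5=F, B6=F, B7=E, B8=T
test 7 (h=4, q=12) hits B1=F, B2=T, B3=F, B4=S, B5=F, B6=F, B7=E, B8=T
test 8 (h=2, q=14) hits B1=T, B1=F, B2=T, B3=F, B4=S, B5=F, B6=T, B7=S, B8=F, B9=F, B10=E, B11=F
test 9 (h=2, q=8) hits B1=T, B1=F, B2=T, B3=F, B4=S, B5=F, B6=T, B7=S, B8=F, B9=T, B10=S
union over the pool: B1=T, B1=F, B2=T, B3=F, B4=S, B5=F, B6=T, B6=F, B7=S, B7=E, B8=T, B8=F, B9=T, B9=F, B10=S, B10=E, B11=F
uncovered (5 of 22): B2=F, B3=T, B4=E, B5=T, B11=T
Answer: B2=F, B3=T, B4=E, B5=T, B11=T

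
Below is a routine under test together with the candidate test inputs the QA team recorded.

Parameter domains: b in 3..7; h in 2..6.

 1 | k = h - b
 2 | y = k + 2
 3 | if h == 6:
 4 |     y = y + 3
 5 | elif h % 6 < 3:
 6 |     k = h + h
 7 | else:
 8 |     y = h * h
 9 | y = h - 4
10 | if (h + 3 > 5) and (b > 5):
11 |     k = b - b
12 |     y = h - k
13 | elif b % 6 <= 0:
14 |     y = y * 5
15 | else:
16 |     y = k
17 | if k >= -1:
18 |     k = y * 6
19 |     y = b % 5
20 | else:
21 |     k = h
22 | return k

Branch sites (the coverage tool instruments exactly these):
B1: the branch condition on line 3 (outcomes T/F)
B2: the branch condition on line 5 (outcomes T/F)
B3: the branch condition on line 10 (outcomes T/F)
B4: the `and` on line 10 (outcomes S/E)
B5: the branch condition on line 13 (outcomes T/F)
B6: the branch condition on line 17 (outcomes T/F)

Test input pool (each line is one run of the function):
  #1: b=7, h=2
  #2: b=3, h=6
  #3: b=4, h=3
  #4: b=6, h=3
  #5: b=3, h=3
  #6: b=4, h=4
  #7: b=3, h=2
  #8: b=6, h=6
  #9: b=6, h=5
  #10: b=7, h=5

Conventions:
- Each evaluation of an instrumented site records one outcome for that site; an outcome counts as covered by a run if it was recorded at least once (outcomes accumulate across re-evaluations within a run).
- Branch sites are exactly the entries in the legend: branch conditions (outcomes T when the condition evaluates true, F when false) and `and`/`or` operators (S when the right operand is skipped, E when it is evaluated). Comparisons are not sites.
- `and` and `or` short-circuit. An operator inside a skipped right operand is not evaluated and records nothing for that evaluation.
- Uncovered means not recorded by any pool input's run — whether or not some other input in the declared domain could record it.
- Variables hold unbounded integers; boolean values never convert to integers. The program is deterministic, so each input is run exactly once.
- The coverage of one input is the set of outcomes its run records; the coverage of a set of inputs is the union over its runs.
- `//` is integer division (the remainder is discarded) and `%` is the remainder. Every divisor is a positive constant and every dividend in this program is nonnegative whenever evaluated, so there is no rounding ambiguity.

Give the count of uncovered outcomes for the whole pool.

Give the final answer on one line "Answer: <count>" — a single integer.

run #1 (b=7, h=2) runs B1->F, B2->T, B4->S, B3->F, B5->F, B6->T; records B1=F, B2=T, B3=F, B4=S, B5=F, B6=T
run #2 (b=3, h=6) runs B1->T, B4->E, B3->F, B5->F, B6->T; records B1=T, B3=F, B4=E, B5=F, B6=T
run #3 (b=4, h=3) runs B1->F, B2->F, B4->E, B3->F, B5->F, B6->T; records B1=F, B2=F, B3=F, B4=E, B5=F, B6=T
run #4 (b=6, h=3) runs B1->F, B2->F, B4->E, B3->T, B6->T; records B1=F, B2=F, B3=T, B4=E, B6=T
run #5 (b=3, h=3) runs B1->F, B2->F, B4->E, B3->F, B5->F, B6->T; records B1=F, B2=F, B3=F, B4=E, B5=F, B6=T
run #6 (b=4, h=4) runs B1->F, B2->F, B4->E, B3->F, B5->F, B6->T; records B1=F, B2=F, B3=F, B4=E, B5=F, B6=T
run #7 (b=3, h=2) runs B1->F, B2->T, B4->S, B3->F, B5->F, B6->T; records B1=F, B2=T, B3=F, B4=S, B5=F, B6=T
run #8 (b=6, h=6) runs B1->T, B4->E, B3->T, B6->T; records B1=T, B3=T, B4=E, B6=T
run #9 (b=6, h=5) runs B1->F, B2->F, B4->E, B3->T, B6->T; records B1=F, B2=F, B3=T, B4=E, B6=T
run #10 (b=7, h=5) runs B1->F, B2->F, B4->E, B3->T, B6->T; records B1=F, B2=F, B3=T, B4=E, B6=T
union over the pool: B1=T, B1=F, B2=T, B2=F, B3=T, B3=F, B4=S, B4=E, B5=F, B6=T
uncovered (2 of 12): B5=T, B6=F

Answer: 2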